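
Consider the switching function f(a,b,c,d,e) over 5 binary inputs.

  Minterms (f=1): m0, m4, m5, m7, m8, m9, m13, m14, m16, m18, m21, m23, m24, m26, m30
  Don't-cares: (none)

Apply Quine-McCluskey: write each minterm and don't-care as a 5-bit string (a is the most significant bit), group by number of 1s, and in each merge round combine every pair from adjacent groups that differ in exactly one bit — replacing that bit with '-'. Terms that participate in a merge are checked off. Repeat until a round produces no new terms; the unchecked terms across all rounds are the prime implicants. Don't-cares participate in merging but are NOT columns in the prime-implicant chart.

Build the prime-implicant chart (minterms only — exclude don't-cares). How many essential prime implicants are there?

[col 0] 00000*, 00100*, 00101*, 00111*, 01000*, 01001*, 01101*, 01110*, 10000*, 10010*, 10101*, 10111*, 11000*, 11010*, 11110*
[col 1] -0000*, -0101*, -0111*, -1000*, -1110, 0-000*, 0-101, 00-00, 001-1*, 0010-, 01-01, 0100-, 1-000*, 1-010*, 100-0*, 101-1*, 11-10, 110-0*
[col 2] --000, -01-1, 1-0-0
Prime implicants: --000, -01-1, -1110, 0-101, 00-00, 0010-, 01-01, 0100-, 1-0-0, 11-10
PI chart (minterm → PIs covering it):
  0 | --000,00-00
  4 | 00-00,0010-
  5 | -01-1,0-101,0010-
  7 | -01-1  (sole → essential)
  8 | --000,0100-
  9 | 01-01,0100-
  13 | 0-101,01-01
  14 | -1110  (sole → essential)
  16 | --000,1-0-0
  18 | 1-0-0  (sole → essential)
  21 | -01-1  (sole → essential)
  23 | -01-1  (sole → essential)
  24 | --000,1-0-0
  26 | 1-0-0,11-10
  30 | -1110,11-10
Essential prime implicants: -01-1, -1110, 1-0-0

3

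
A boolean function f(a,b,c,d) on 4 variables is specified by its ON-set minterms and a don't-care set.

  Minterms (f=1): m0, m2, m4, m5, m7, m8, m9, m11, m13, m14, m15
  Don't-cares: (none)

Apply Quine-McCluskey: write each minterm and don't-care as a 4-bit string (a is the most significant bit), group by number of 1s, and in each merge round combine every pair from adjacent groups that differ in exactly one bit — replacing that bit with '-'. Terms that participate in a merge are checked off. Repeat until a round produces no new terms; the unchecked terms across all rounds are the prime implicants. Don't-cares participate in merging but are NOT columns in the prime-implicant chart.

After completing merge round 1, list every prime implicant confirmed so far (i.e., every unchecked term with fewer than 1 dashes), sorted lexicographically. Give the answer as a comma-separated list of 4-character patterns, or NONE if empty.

size-2^0 implicants → 0000(✓)  0010(✓)  0100(✓)  0101(✓)  0111(✓)  1000(✓)  1001(✓)  1011(✓)  1101(✓)  1110(✓)  1111(✓)
size-2^1 implicants → -000  -101(✓)  -111(✓)  0-00  00-0  01-1(✓)  010-  1-01(✓)  1-11(✓)  10-1(✓)  100-  11-1(✓)  111-
size-2^2 implicants → -1-1  1--1
Unchecked terms (primes): -000, -1-1, 0-00, 00-0, 010-, 1--1, 100-, 111-

NONE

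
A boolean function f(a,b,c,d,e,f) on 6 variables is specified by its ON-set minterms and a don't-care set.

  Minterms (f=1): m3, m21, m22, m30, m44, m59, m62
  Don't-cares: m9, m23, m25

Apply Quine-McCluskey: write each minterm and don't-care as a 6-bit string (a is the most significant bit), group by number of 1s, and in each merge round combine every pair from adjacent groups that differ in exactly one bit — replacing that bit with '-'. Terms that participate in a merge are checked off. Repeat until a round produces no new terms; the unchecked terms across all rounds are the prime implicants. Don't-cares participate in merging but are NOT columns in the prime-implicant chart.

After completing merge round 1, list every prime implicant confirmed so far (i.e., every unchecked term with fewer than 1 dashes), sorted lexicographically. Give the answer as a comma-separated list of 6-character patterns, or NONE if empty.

size-2^0 implicants → 000011  001001(✓)  010101(✓)  010110(✓)  010111(✓)  011001(✓)  011110(✓)  101100  111011  111110(✓)
size-2^1 implicants → -11110  0-1001  01-110  0101-1  01011-
Unchecked terms (primes): -11110, 0-1001, 000011, 01-110, 0101-1, 01011-, 101100, 111011

000011, 101100, 111011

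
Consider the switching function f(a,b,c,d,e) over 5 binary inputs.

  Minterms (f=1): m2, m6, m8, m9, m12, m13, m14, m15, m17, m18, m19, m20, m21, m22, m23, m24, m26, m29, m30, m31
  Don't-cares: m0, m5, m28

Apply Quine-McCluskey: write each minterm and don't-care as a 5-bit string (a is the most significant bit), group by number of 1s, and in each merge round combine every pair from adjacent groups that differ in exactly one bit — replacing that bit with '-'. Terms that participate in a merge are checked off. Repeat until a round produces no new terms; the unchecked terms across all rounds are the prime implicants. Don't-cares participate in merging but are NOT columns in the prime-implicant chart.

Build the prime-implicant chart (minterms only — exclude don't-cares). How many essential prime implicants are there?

4

[col 0] 00000*, 00010*, 00101*, 00110*, 01000*, 01001*, 01100*, 01101*, 01110*, 01111*, 10001*, 10010*, 10011*, 10100*, 10101*, 10110*, 10111*, 11000*, 11010*, 11100*, 11101*, 11110*, 11111*
[col 1] -0010*, -0101*, -0110*, -1000*, -1100*, -1101*, -1110*, -1111*, 0-000, 0-101*, 0-110*, 00-10*, 000-0, 01-00*, 01-01*, 0100-*, 011-0*, 011-1*, 0110-*, 0111-*, 1-010*, 1-100*, 1-101*, 1-110*, 1-111*, 10-01*, 10-10*, 10-11*, 100-1*, 1001-*, 101-0*, 101-1*, 1010-*, 1011-*, 11-00*, 11-10*, 110-0*, 111-0*, 111-1*, 1110-*, 1111-*
[col 2] --101, --110, -0-10, -1-00, -11-0*, -11-1*, -110-*, -111-*, 01-0-, 011--*, 1--10, 1-1-0*, 1-1-1*, 1-10-*, 1-11-*, 10--1, 10-1-, 101--*, 11--0, 111--*
[col 3] -11--, 1-1--
Prime implicants: --101, --110, -0-10, -1-00, -11--, 0-000, 000-0, 01-0-, 1--10, 1-1--, 10--1, 10-1-, 11--0
PI chart (minterm → PIs covering it):
  2 | -0-10,000-0
  6 | --110,-0-10
  8 | -1-00,0-000,01-0-
  9 | 01-0-  (sole → essential)
  12 | -1-00,-11--,01-0-
  13 | --101,-11--,01-0-
  14 | --110,-11--
  15 | -11--  (sole → essential)
  17 | 10--1  (sole → essential)
  18 | -0-10,1--10,10-1-
  19 | 10--1,10-1-
  20 | 1-1--  (sole → essential)
  21 | --101,1-1--,10--1
  22 | --110,-0-10,1--10,1-1--,10-1-
  23 | 1-1--,10--1,10-1-
  24 | -1-00,11--0
  26 | 1--10,11--0
  29 | --101,-11--,1-1--
  30 | --110,-11--,1--10,1-1--,11--0
  31 | -11--,1-1--
Essential prime implicants: -11--, 01-0-, 1-1--, 10--1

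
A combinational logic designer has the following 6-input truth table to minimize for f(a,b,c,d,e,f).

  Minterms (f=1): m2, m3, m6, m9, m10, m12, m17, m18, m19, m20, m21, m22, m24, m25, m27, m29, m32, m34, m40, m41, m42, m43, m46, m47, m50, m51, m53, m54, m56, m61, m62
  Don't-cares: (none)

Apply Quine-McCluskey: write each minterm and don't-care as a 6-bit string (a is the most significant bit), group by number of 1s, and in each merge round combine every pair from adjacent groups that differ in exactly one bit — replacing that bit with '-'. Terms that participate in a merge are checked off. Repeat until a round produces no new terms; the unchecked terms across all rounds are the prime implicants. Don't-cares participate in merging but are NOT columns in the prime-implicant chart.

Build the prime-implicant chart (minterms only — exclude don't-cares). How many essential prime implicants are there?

Round 0: 000010✓ 000011✓ 000110✓ 001001✓ 001010✓ 001100 010001✓ 010010✓ 010011✓ 010100✓ 010101✓ 010110✓ 011000✓ 011001✓ 011011✓ 011101✓ 100000✓ 100010✓ 101000✓ 101001✓ 101010✓ 101011✓ 101110✓ 101111✓ 110010✓ 110011✓ 110101✓ 110110✓ 111000✓ 111101✓ 111110✓
Round 1: -00010✓ -01001 -01010✓ -10010✓ -10011✓ -10101✓ -10110✓ -11000 -11101✓ 0-0010✓ 0-0011✓ 0-0110✓ 0-1001 00-010✓ 000-10✓ 00001-✓ 01-001✓ 01-011✓ 01-101✓ 010-01✓ 010-10✓ 0100-1✓ 01001-✓ 0101-0 01010- 011-01✓ 0110-1✓ 01100- 1-0010✓ 1-1000 1-1110 10-000✓ 10-010✓ 1000-0✓ 101-10✓ 101-11✓ 1010-0✓ 1010-1✓ 10100-✓ 10101-✓ 10111-✓ 11-101✓ 11-110 110-10✓ 11001-✓
Round 2: --0010 -0-010 -1-101 -10-10 -1001- 0-0-10 0-001- 01--01 01-0-1 10-0-0 101-1- 1010--
PIs = {--0010, -0-010, -01001, -1-101, -10-10, -1001-, -11000, 0-0-10, 0-001-, 0-1001, 001100, 01--01, 01-0-1, 0101-0, 01010-, 01100-, 1-1000, 1-1110, 10-0-0, 101-1-, 1010--, 11-110}
Coverage chart:
  m2: --0010,-0-010,0-0-10,0-001-
  m3: 0-001- ←essential
  m6: 0-0-10 ←essential
  m9: -01001,0-1001
  m10: -0-010 ←essential
  m12: 001100 ←essential
  m17: 01--01,01-0-1
  m18: --0010,-10-10,-1001-,0-0-10,0-001-
  m19: -1001-,0-001-,01-0-1
  m20: 0101-0,01010-
  m21: -1-101,01--01,01010-
  m22: -10-10,0-0-10,0101-0
  m24: -11000,01100-
  m25: 0-1001,01--01,01-0-1,01100-
  m27: 01-0-1 ←essential
  m29: -1-101,01--01
  m32: 10-0-0 ←essential
  m34: --0010,-0-010,10-0-0
  m40: 1-1000,10-0-0,1010--
  m41: -01001,1010--
  m42: -0-010,10-0-0,101-1-,1010--
  m43: 101-1-,1010--
  m46: 1-1110,101-1-
  m47: 101-1- ←essential
  m50: --0010,-10-10,-1001-
  m51: -1001- ←essential
  m53: -1-101 ←essential
  m54: -10-10,11-110
  m56: -11000,1-1000
  m61: -1-101 ←essential
  m62: 1-1110,11-110
Essential: -0-010, -1-101, -1001-, 0-0-10, 0-001-, 001100, 01-0-1, 10-0-0, 101-1-

9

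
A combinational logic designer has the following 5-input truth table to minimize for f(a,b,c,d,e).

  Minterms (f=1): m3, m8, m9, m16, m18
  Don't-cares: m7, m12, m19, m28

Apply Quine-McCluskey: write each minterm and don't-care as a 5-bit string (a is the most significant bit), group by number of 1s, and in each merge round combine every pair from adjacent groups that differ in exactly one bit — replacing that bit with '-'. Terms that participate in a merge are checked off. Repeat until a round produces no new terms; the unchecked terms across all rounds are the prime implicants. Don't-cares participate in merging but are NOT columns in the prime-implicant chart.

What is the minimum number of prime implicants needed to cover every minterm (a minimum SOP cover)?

[col 0] 00011*, 00111*, 01000*, 01001*, 01100*, 10000*, 10010*, 10011*, 11100*
[col 1] -0011, -1100, 00-11, 01-00, 0100-, 100-0, 1001-
Prime implicants: -0011, -1100, 00-11, 01-00, 0100-, 100-0, 1001-
PI chart (minterm → PIs covering it):
  3 | -0011,00-11
  8 | 01-00,0100-
  9 | 0100-  (sole → essential)
  16 | 100-0  (sole → essential)
  18 | 100-0,1001-
Essential prime implicants: 0100-, 100-0
Petrick residual → -0011
Minimum SOP uses 3 PIs: b'c'de + a'bc'd' + ab'c'e'

3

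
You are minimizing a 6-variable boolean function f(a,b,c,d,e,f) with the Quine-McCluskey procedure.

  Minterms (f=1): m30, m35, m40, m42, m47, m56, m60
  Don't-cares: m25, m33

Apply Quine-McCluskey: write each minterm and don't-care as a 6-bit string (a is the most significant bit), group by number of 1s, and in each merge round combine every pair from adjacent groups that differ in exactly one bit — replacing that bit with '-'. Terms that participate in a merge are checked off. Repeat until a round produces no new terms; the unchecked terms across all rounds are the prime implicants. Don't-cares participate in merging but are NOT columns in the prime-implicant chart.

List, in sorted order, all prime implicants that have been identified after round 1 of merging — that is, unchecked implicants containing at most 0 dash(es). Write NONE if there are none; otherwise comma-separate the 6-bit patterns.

011001, 011110, 101111

Round 0: 011001 011110 100001✓ 100011✓ 101000✓ 101010✓ 101111 111000✓ 111100✓
Round 1: 1-1000 1000-1 1010-0 111-00
PIs = {011001, 011110, 1-1000, 1000-1, 1010-0, 101111, 111-00}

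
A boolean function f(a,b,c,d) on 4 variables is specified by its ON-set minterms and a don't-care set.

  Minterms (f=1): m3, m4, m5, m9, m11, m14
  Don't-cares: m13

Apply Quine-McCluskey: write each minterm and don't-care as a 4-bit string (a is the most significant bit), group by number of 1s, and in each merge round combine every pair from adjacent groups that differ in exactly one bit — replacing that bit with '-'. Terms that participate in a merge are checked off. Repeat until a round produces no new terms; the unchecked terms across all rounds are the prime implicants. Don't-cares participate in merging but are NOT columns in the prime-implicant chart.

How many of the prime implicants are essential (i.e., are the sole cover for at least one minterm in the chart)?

3

size-2^0 implicants → 0011(✓)  0100(✓)  0101(✓)  1001(✓)  1011(✓)  1101(✓)  1110
size-2^1 implicants → -011  -101  010-  1-01  10-1
Unchecked terms (primes): -011, -101, 010-, 1-01, 10-1, 1110
Minterm coverage:
  m3 ⊆ -011 [E]
  m4 ⊆ 010- [E]
  m5 ⊆ -101,010-
  m9 ⊆ 1-01,10-1
  m11 ⊆ -011,10-1
  m14 ⊆ 1110 [E]
E = {-011, 010-, 1110}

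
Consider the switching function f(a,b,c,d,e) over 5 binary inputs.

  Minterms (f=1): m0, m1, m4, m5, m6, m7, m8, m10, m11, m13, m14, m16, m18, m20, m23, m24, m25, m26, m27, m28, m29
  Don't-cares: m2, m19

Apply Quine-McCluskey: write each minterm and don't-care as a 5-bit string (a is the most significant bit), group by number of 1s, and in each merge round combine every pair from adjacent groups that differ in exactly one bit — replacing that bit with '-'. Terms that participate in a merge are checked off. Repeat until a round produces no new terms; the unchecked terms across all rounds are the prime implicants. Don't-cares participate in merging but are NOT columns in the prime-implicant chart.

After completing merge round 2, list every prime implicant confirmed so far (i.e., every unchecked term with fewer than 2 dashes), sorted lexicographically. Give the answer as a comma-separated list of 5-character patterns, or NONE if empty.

-0111, -1101, 0-101, 10-11

size-2^0 implicants → 00000(✓)  00001(✓)  00010(✓)  00100(✓)  00101(✓)  00110(✓)  00111(✓)  01000(✓)  01010(✓)  01011(✓)  01101(✓)  01110(✓)  10000(✓)  10010(✓)  10011(✓)  10100(✓)  10111(✓)  11000(✓)  11001(✓)  11010(✓)  11011(✓)  11100(✓)  11101(✓)
size-2^1 implicants → -0000(✓)  -0010(✓)  -0100(✓)  -0111  -1000(✓)  -1010(✓)  -1011(✓)  -1101  0-000(✓)  0-010(✓)  0-101  0-110(✓)  00-00(✓)  00-01(✓)  00-10(✓)  000-0(✓)  0000-(✓)  001-0(✓)  001-1(✓)  0010-(✓)  0011-(✓)  01-10(✓)  010-0(✓)  0101-(✓)  1-000(✓)  1-010(✓)  1-011(✓)  1-100(✓)  10-00(✓)  10-11  100-0(✓)  1001-(✓)  11-00(✓)  11-01(✓)  110-0(✓)  110-1(✓)  1100-(✓)  1101-(✓)  1110-(✓)
size-2^2 implicants → --000(✓)  --010(✓)  -0-00  -00-0(✓)  -10-0(✓)  -101-  0--10  0-0-0(✓)  00--0  00-0-  001--  1--00  1-0-0(✓)  1-01-  11-0-  110--
size-2^3 implicants → --0-0
Unchecked terms (primes): --0-0, -0-00, -0111, -101-, -1101, 0--10, 0-101, 00--0, 00-0-, 001--, 1--00, 1-01-, 10-11, 11-0-, 110--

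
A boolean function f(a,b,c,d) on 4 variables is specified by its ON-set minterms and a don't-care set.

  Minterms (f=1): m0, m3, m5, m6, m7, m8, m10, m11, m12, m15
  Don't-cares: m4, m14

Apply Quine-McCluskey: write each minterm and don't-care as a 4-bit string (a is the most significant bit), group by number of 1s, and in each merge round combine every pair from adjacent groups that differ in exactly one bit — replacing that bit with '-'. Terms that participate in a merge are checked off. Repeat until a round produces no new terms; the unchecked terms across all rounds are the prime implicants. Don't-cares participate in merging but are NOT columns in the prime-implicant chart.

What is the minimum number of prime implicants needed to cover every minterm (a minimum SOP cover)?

size-2^0 implicants → 0000(✓)  0011(✓)  0100(✓)  0101(✓)  0110(✓)  0111(✓)  1000(✓)  1010(✓)  1011(✓)  1100(✓)  1110(✓)  1111(✓)
size-2^1 implicants → -000(✓)  -011(✓)  -100(✓)  -110(✓)  -111(✓)  0-00(✓)  0-11(✓)  01-0(✓)  01-1(✓)  010-(✓)  011-(✓)  1-00(✓)  1-10(✓)  1-11(✓)  10-0(✓)  101-(✓)  11-0(✓)  111-(✓)
size-2^2 implicants → --00  --11  -1-0  -11-  01--  1--0  1-1-
Unchecked terms (primes): --00, --11, -1-0, -11-, 01--, 1--0, 1-1-
Minterm coverage:
  m0 ⊆ --00 [E]
  m3 ⊆ --11 [E]
  m5 ⊆ 01-- [E]
  m6 ⊆ -1-0,-11-,01--
  m7 ⊆ --11,-11-,01--
  m8 ⊆ --00,1--0
  m10 ⊆ 1--0,1-1-
  m11 ⊆ --11,1-1-
  m12 ⊆ --00,-1-0,1--0
  m15 ⊆ --11,-11-,1-1-
E = {--00, --11, 01--}
Petrick residual → 1--0
Cover = c'd' + cd + a'b + ad'  |cover|=4

4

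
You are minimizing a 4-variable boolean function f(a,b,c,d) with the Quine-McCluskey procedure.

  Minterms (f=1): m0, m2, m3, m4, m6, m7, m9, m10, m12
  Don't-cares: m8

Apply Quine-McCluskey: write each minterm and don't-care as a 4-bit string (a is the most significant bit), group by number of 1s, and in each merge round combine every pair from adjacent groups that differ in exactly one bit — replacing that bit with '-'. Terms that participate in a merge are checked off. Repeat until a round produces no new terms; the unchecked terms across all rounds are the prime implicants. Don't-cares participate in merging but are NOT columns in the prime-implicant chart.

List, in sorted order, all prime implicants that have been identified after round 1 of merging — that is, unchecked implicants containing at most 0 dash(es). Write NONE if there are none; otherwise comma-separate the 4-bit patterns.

NONE

[col 0] 0000*, 0010*, 0011*, 0100*, 0110*, 0111*, 1000*, 1001*, 1010*, 1100*
[col 1] -000*, -010*, -100*, 0-00*, 0-10*, 0-11*, 00-0*, 001-*, 01-0*, 011-*, 1-00*, 10-0*, 100-
[col 2] --00, -0-0, 0--0, 0-1-
Prime implicants: --00, -0-0, 0--0, 0-1-, 100-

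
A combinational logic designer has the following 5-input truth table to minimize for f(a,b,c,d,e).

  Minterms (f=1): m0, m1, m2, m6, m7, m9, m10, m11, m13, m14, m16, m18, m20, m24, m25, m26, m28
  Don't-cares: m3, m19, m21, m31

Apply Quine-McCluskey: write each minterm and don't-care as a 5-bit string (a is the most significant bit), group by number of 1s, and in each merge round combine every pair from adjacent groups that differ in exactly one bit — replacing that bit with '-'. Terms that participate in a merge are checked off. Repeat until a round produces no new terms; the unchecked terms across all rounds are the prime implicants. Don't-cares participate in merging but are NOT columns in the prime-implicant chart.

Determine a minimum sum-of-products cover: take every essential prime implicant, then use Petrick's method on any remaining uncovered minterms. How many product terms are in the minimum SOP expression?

8

size-2^0 implicants → 00000(✓)  00001(✓)  00010(✓)  00011(✓)  00110(✓)  00111(✓)  01001(✓)  01010(✓)  01011(✓)  01101(✓)  01110(✓)  10000(✓)  10010(✓)  10011(✓)  10100(✓)  10101(✓)  11000(✓)  11001(✓)  11010(✓)  11100(✓)  11111
size-2^1 implicants → -0000(✓)  -0010(✓)  -0011(✓)  -1001  -1010(✓)  0-001(✓)  0-010(✓)  0-011(✓)  0-110(✓)  00-10(✓)  00-11(✓)  000-0(✓)  000-1(✓)  0000-(✓)  0001-(✓)  0011-(✓)  01-01  01-10(✓)  010-1(✓)  0101-(✓)  1-000(✓)  1-010(✓)  1-100(✓)  10-00(✓)  100-0(✓)  1001-(✓)  1010-  11-00(✓)  110-0(✓)  1100-
size-2^2 implicants → --010  -00-0  -001-  0--10  0-0-1  0-01-  00-1-  000--  1--00  1-0-0
Unchecked terms (primes): --010, -00-0, -001-, -1001, 0--10, 0-0-1, 0-01-, 00-1-, 000--, 01-01, 1--00, 1-0-0, 1010-, 1100-, 11111
Minterm coverage:
  m0 ⊆ -00-0,000--
  m1 ⊆ 0-0-1,000--
  m2 ⊆ --010,-00-0,-001-,0--10,0-01-,00-1-,000--
  m6 ⊆ 0--10,00-1-
  m7 ⊆ 00-1- [E]
  m9 ⊆ -1001,0-0-1,01-01
  m10 ⊆ --010,0--10,0-01-
  m11 ⊆ 0-0-1,0-01-
  m13 ⊆ 01-01 [E]
  m14 ⊆ 0--10 [E]
  m16 ⊆ -00-0,1--00,1-0-0
  m18 ⊆ --010,-00-0,-001-,1-0-0
  m20 ⊆ 1--00,1010-
  m24 ⊆ 1--00,1-0-0,1100-
  m25 ⊆ -1001,1100-
  m26 ⊆ --010,1-0-0
  m28 ⊆ 1--00 [E]
E = {0--10, 00-1-, 01-01, 1--00}
Petrick residual → --010, -00-0, -1001, 0-0-1
Cover = c'de' + b'c'e' + bc'd'e + a'de' + a'c'e + a'b'd + a'bd'e + ad'e'  |cover|=8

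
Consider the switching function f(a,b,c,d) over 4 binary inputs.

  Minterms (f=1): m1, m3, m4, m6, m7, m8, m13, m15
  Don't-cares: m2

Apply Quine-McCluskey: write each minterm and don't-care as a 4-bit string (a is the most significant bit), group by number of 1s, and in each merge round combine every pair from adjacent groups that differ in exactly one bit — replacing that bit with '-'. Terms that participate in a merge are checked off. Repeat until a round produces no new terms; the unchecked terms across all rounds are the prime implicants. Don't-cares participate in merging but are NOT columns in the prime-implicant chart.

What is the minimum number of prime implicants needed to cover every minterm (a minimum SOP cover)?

[col 0] 0001*, 0010*, 0011*, 0100*, 0110*, 0111*, 1000, 1101*, 1111*
[col 1] -111, 0-10*, 0-11*, 00-1, 001-*, 01-0, 011-*, 11-1
[col 2] 0-1-
Prime implicants: -111, 0-1-, 00-1, 01-0, 1000, 11-1
PI chart (minterm → PIs covering it):
  1 | 00-1  (sole → essential)
  3 | 0-1-,00-1
  4 | 01-0  (sole → essential)
  6 | 0-1-,01-0
  7 | -111,0-1-
  8 | 1000  (sole → essential)
  13 | 11-1  (sole → essential)
  15 | -111,11-1
Essential prime implicants: 00-1, 01-0, 1000, 11-1
Petrick residual → -111
Minimum SOP uses 5 PIs: bcd + a'b'd + a'bd' + ab'c'd' + abd

5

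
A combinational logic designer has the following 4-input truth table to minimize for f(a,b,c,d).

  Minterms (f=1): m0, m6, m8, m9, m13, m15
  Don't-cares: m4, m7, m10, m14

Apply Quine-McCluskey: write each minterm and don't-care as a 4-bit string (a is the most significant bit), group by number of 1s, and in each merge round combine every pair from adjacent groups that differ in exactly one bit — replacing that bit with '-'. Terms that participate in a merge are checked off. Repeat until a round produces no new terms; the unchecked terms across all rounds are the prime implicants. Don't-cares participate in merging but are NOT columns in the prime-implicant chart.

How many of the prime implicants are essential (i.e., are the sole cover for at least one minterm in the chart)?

[col 0] 0000*, 0100*, 0110*, 0111*, 1000*, 1001*, 1010*, 1101*, 1110*, 1111*
[col 1] -000, -110*, -111*, 0-00, 01-0, 011-*, 1-01, 1-10, 10-0, 100-, 11-1, 111-*
[col 2] -11-
Prime implicants: -000, -11-, 0-00, 01-0, 1-01, 1-10, 10-0, 100-, 11-1
PI chart (minterm → PIs covering it):
  0 | -000,0-00
  6 | -11-,01-0
  8 | -000,10-0,100-
  9 | 1-01,100-
  13 | 1-01,11-1
  15 | -11-,11-1
(no essential prime implicants)

0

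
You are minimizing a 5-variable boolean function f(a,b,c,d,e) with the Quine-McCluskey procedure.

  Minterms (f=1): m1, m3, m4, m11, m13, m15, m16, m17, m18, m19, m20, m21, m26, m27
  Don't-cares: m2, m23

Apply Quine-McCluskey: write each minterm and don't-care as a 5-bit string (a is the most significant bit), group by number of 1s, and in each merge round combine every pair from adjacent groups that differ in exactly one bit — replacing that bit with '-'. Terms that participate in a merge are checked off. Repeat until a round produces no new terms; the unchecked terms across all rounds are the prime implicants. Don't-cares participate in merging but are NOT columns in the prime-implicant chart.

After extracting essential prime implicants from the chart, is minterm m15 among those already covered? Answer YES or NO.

size-2^0 implicants → 00001(✓)  00010(✓)  00011(✓)  00100(✓)  01011(✓)  01101(✓)  01111(✓)  10000(✓)  10001(✓)  10010(✓)  10011(✓)  10100(✓)  10101(✓)  10111(✓)  11010(✓)  11011(✓)
size-2^1 implicants → -0001(✓)  -0010(✓)  -0011(✓)  -0100  -1011(✓)  0-011(✓)  000-1(✓)  0001-(✓)  01-11  011-1  1-010(✓)  1-011(✓)  10-00(✓)  10-01(✓)  10-11(✓)  100-0(✓)  100-1(✓)  1000-(✓)  1001-(✓)  101-1(✓)  1010-(✓)  1101-(✓)
size-2^2 implicants → --011  -00-1  -001-  1-01-  10--1  10-0-  100--
Unchecked terms (primes): --011, -00-1, -001-, -0100, 01-11, 011-1, 1-01-, 10--1, 10-0-, 100--
Minterm coverage:
  m1 ⊆ -00-1 [E]
  m3 ⊆ --011,-00-1,-001-
  m4 ⊆ -0100 [E]
  m11 ⊆ --011,01-11
  m13 ⊆ 011-1 [E]
  m15 ⊆ 01-11,011-1
  m16 ⊆ 10-0-,100--
  m17 ⊆ -00-1,10--1,10-0-,100--
  m18 ⊆ -001-,1-01-,100--
  m19 ⊆ --011,-00-1,-001-,1-01-,10--1,100--
  m20 ⊆ -0100,10-0-
  m21 ⊆ 10--1,10-0-
  m26 ⊆ 1-01- [E]
  m27 ⊆ --011,1-01-
E = {-00-1, -0100, 011-1, 1-01-}

YES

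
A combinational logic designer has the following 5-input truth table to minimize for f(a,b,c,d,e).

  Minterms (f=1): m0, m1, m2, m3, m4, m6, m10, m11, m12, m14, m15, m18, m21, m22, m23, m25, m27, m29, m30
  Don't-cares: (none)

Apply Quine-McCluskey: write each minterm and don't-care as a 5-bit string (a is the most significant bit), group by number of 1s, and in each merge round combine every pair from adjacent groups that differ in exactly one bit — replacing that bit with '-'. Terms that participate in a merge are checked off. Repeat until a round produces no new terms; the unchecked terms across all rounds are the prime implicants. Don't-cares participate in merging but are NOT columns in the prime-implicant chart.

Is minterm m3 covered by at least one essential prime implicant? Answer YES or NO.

Round 0: 00000✓ 00001✓ 00010✓ 00011✓ 00100✓ 00110✓ 01010✓ 01011✓ 01100✓ 01110✓ 01111✓ 10010✓ 10101✓ 10110✓ 10111✓ 11001✓ 11011✓ 11101✓ 11110✓
Round 1: -0010✓ -0110✓ -1011 -1110✓ 0-010✓ 0-011✓ 0-100✓ 0-110✓ 00-00✓ 00-10✓ 000-0✓ 000-1✓ 0000-✓ 0001-✓ 001-0✓ 01-10✓ 01-11✓ 0101-✓ 011-0✓ 0111-✓ 1-101 1-110✓ 10-10✓ 101-1 1011- 11-01 110-1
Round 2: --110 -0-10 0--10 0-01- 0-1-0 00--0 000-- 01-1-
PIs = {--110, -0-10, -1011, 0--10, 0-01-, 0-1-0, 00--0, 000--, 01-1-, 1-101, 101-1, 1011-, 11-01, 110-1}
Coverage chart:
  m0: 00--0,000--
  m1: 000-- ←essential
  m2: -0-10,0--10,0-01-,00--0,000--
  m3: 0-01-,000--
  m4: 0-1-0,00--0
  m6: --110,-0-10,0--10,0-1-0,00--0
  m10: 0--10,0-01-,01-1-
  m11: -1011,0-01-,01-1-
  m12: 0-1-0 ←essential
  m14: --110,0--10,0-1-0,01-1-
  m15: 01-1- ←essential
  m18: -0-10 ←essential
  m21: 1-101,101-1
  m22: --110,-0-10,1011-
  m23: 101-1,1011-
  m25: 11-01,110-1
  m27: -1011,110-1
  m29: 1-101,11-01
  m30: --110 ←essential
Essential: --110, -0-10, 0-1-0, 000--, 01-1-

YES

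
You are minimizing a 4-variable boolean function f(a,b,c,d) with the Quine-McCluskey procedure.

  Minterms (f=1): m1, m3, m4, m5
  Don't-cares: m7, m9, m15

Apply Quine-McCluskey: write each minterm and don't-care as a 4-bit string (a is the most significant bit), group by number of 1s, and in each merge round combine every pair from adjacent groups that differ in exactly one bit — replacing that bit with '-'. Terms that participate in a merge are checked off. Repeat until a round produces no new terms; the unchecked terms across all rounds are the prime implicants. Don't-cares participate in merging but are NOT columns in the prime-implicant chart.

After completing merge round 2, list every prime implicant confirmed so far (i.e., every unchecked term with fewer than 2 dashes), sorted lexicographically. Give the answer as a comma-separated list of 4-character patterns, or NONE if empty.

-001, -111, 010-

size-2^0 implicants → 0001(✓)  0011(✓)  0100(✓)  0101(✓)  0111(✓)  1001(✓)  1111(✓)
size-2^1 implicants → -001  -111  0-01(✓)  0-11(✓)  00-1(✓)  01-1(✓)  010-
size-2^2 implicants → 0--1
Unchecked terms (primes): -001, -111, 0--1, 010-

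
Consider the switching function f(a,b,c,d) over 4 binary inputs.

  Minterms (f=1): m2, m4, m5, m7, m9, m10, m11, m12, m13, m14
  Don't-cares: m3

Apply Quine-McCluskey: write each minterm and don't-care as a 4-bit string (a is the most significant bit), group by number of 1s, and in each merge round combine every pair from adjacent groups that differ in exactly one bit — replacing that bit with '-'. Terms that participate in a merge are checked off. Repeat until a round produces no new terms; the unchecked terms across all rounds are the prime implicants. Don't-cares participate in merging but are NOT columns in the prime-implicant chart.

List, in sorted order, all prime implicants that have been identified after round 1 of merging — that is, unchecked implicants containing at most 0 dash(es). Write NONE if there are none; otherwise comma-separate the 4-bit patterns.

NONE

Round 0: 0010✓ 0011✓ 0100✓ 0101✓ 0111✓ 1001✓ 1010✓ 1011✓ 1100✓ 1101✓ 1110✓
Round 1: -010✓ -011✓ -100✓ -101✓ 0-11 001-✓ 01-1 010-✓ 1-01 1-10 10-1 101-✓ 11-0 110-✓
Round 2: -01- -10-
PIs = {-01-, -10-, 0-11, 01-1, 1-01, 1-10, 10-1, 11-0}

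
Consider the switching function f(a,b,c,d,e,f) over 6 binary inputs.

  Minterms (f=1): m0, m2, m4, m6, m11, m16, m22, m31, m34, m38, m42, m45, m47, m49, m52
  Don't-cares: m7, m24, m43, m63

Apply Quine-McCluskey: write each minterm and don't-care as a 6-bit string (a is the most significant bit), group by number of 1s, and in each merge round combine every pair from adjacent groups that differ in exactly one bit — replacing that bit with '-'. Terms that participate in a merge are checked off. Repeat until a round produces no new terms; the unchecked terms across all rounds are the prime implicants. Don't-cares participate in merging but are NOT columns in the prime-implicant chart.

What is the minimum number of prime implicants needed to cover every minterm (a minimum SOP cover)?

[col 0] 000000*, 000010*, 000100*, 000110*, 000111*, 001011*, 010000*, 010110*, 011000*, 011111*, 100010*, 100110*, 101010*, 101011*, 101101*, 101111*, 110001, 110100, 111111*
[col 1] -00010*, -00110*, -01011, -11111, 0-0000, 0-0110, 000-00*, 000-10*, 0000-0*, 0001-0*, 00011-, 01-000, 1-1111, 10-010, 100-10*, 101-11, 10101-, 1011-1
[col 2] -00-10, 000--0
Prime implicants: -00-10, -01011, -11111, 0-0000, 0-0110, 000--0, 00011-, 01-000, 1-1111, 10-010, 101-11, 10101-, 1011-1, 110001, 110100
PI chart (minterm → PIs covering it):
  0 | 0-0000,000--0
  2 | -00-10,000--0
  4 | 000--0  (sole → essential)
  6 | -00-10,0-0110,000--0,00011-
  11 | -01011  (sole → essential)
  16 | 0-0000,01-000
  22 | 0-0110  (sole → essential)
  31 | -11111  (sole → essential)
  34 | -00-10,10-010
  38 | -00-10  (sole → essential)
  42 | 10-010,10101-
  45 | 1011-1  (sole → essential)
  47 | 1-1111,101-11,1011-1
  49 | 110001  (sole → essential)
  52 | 110100  (sole → essential)
Essential prime implicants: -00-10, -01011, -11111, 0-0110, 000--0, 1011-1, 110001, 110100
Petrick residual → 0-0000, 10-010
Minimum SOP uses 10 PIs: b'c'ef' + b'cd'ef + bcdef + a'c'd'e'f' + a'c'def' + a'b'c'f' + ab'd'ef' + ab'cdf + abc'd'e'f + abc'de'f'

10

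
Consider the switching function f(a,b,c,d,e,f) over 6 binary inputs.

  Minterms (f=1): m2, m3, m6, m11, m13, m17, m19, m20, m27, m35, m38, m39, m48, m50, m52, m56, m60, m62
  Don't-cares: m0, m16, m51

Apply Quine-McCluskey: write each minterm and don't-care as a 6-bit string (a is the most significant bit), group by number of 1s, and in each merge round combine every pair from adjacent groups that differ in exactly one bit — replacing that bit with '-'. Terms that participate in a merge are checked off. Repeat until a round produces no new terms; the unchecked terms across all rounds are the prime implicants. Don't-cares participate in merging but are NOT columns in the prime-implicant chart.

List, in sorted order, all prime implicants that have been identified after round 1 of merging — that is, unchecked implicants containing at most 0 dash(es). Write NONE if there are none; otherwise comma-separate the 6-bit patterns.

Round 0: 000000✓ 000010✓ 000011✓ 000110✓ 001011✓ 001101 010000✓ 010001✓ 010011✓ 010100✓ 011011✓ 100011✓ 100110✓ 100111✓ 110000✓ 110010✓ 110011✓ 110100✓ 111000✓ 111100✓ 111110✓
Round 1: -00011✓ -00110 -10000✓ -10011✓ -10100✓ 0-0000 0-0011✓ 0-1011✓ 00-011✓ 000-10 0000-0 00001- 01-011✓ 010-00✓ 0100-1 01000- 1-0011✓ 100-11 10011- 11-000✓ 11-100✓ 110-00✓ 1100-0 11001- 111-00✓ 1111-0
Round 2: --0011 -10-00 0--011 11--00
PIs = {--0011, -00110, -10-00, 0--011, 0-0000, 000-10, 0000-0, 00001-, 001101, 0100-1, 01000-, 100-11, 10011-, 11--00, 1100-0, 11001-, 1111-0}

001101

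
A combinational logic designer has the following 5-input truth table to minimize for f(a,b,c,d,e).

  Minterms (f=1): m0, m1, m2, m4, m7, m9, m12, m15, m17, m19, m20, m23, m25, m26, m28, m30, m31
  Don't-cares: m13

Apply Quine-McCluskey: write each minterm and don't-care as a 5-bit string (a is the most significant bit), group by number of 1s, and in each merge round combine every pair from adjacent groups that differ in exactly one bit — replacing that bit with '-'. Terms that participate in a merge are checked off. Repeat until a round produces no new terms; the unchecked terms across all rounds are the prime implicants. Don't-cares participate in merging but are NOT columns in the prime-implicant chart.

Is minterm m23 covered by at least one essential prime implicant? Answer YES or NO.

YES

Round 0: 00000✓ 00001✓ 00010✓ 00100✓ 00111✓ 01001✓ 01100✓ 01101✓ 01111✓ 10001✓ 10011✓ 10100✓ 10111✓ 11001✓ 11010✓ 11100✓ 11110✓ 11111✓
Round 1: -0001✓ -0100✓ -0111✓ -1001✓ -1100✓ -1111✓ 0-001✓ 0-100✓ 0-111✓ 00-00 000-0 0000- 01-01 011-1 0110- 1-001✓ 1-100✓ 1-111✓ 10-11 100-1 11-10 111-0 1111-
Round 2: --001 --100 --111
PIs = {--001, --100, --111, 00-00, 000-0, 0000-, 01-01, 011-1, 0110-, 10-11, 100-1, 11-10, 111-0, 1111-}
Coverage chart:
  m0: 00-00,000-0,0000-
  m1: --001,0000-
  m2: 000-0 ←essential
  m4: --100,00-00
  m7: --111 ←essential
  m9: --001,01-01
  m12: --100,0110-
  m15: --111,011-1
  m17: --001,100-1
  m19: 10-11,100-1
  m20: --100 ←essential
  m23: --111,10-11
  m25: --001 ←essential
  m26: 11-10 ←essential
  m28: --100,111-0
  m30: 11-10,111-0,1111-
  m31: --111,1111-
Essential: --001, --100, --111, 000-0, 11-10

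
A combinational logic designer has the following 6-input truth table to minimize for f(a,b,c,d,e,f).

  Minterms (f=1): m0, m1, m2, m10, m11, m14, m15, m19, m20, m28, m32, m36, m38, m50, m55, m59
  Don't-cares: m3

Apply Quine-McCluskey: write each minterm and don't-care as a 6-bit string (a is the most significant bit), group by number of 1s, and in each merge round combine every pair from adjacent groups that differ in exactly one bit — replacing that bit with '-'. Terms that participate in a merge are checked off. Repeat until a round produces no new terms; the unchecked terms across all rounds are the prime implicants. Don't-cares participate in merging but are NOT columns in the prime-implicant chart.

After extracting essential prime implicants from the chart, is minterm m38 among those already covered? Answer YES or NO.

size-2^0 implicants → 000000(✓)  000001(✓)  000010(✓)  000011(✓)  001010(✓)  001011(✓)  001110(✓)  001111(✓)  010011(✓)  010100(✓)  011100(✓)  100000(✓)  100100(✓)  100110(✓)  110010  110111  111011
size-2^1 implicants → -00000  0-0011  00-010(✓)  00-011(✓)  0000-0(✓)  0000-1(✓)  00000-(✓)  00001-(✓)  001-10(✓)  001-11(✓)  00101-(✓)  00111-(✓)  01-100  100-00  1001-0
size-2^2 implicants → 00-01-  0000--  001-1-
Unchecked terms (primes): -00000, 0-0011, 00-01-, 0000--, 001-1-, 01-100, 100-00, 1001-0, 110010, 110111, 111011
Minterm coverage:
  m0 ⊆ -00000,0000--
  m1 ⊆ 0000-- [E]
  m2 ⊆ 00-01-,0000--
  m10 ⊆ 00-01-,001-1-
  m11 ⊆ 00-01-,001-1-
  m14 ⊆ 001-1- [E]
  m15 ⊆ 001-1- [E]
  m19 ⊆ 0-0011 [E]
  m20 ⊆ 01-100 [E]
  m28 ⊆ 01-100 [E]
  m32 ⊆ -00000,100-00
  m36 ⊆ 100-00,1001-0
  m38 ⊆ 1001-0 [E]
  m50 ⊆ 110010 [E]
  m55 ⊆ 110111 [E]
  m59 ⊆ 111011 [E]
E = {0-0011, 0000--, 001-1-, 01-100, 1001-0, 110010, 110111, 111011}

YES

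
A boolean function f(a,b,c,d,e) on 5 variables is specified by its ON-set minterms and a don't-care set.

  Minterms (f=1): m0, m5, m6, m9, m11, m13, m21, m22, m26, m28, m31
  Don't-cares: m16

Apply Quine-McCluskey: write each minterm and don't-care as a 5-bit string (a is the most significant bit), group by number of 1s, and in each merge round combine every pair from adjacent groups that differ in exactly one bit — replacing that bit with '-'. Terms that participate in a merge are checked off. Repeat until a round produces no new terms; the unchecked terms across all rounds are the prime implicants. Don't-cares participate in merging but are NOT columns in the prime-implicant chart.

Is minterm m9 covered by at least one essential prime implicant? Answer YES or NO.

size-2^0 implicants → 00000(✓)  00101(✓)  00110(✓)  01001(✓)  01011(✓)  01101(✓)  10000(✓)  10101(✓)  10110(✓)  11010  11100  11111
size-2^1 implicants → -0000  -0101  -0110  0-101  01-01  010-1
Unchecked terms (primes): -0000, -0101, -0110, 0-101, 01-01, 010-1, 11010, 11100, 11111
Minterm coverage:
  m0 ⊆ -0000 [E]
  m5 ⊆ -0101,0-101
  m6 ⊆ -0110 [E]
  m9 ⊆ 01-01,010-1
  m11 ⊆ 010-1 [E]
  m13 ⊆ 0-101,01-01
  m21 ⊆ -0101 [E]
  m22 ⊆ -0110 [E]
  m26 ⊆ 11010 [E]
  m28 ⊆ 11100 [E]
  m31 ⊆ 11111 [E]
E = {-0000, -0101, -0110, 010-1, 11010, 11100, 11111}

YES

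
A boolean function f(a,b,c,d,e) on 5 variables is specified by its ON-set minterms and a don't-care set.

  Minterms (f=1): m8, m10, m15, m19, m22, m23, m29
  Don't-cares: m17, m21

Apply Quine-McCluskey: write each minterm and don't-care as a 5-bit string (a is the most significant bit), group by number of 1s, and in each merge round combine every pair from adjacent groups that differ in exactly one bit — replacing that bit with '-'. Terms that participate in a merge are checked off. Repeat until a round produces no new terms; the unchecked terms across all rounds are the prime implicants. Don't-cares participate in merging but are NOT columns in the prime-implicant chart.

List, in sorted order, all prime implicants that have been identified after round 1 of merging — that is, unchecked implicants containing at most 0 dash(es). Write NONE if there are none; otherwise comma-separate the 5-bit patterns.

01111

[col 0] 01000*, 01010*, 01111, 10001*, 10011*, 10101*, 10110*, 10111*, 11101*
[col 1] 010-0, 1-101, 10-01*, 10-11*, 100-1*, 101-1*, 1011-
[col 2] 10--1
Prime implicants: 010-0, 01111, 1-101, 10--1, 1011-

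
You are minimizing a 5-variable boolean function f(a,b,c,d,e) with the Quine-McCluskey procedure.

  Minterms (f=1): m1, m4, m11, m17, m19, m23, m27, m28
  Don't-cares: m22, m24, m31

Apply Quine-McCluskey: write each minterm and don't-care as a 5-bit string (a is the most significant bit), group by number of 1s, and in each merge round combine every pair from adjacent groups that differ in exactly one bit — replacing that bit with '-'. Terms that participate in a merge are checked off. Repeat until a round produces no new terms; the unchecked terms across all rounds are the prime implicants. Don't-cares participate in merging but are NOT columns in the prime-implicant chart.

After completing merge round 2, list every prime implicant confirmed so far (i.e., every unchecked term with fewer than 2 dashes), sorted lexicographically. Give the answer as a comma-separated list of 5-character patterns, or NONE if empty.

-0001, -1011, 00100, 100-1, 1011-, 11-00

size-2^0 implicants → 00001(✓)  00100  01011(✓)  10001(✓)  10011(✓)  10110(✓)  10111(✓)  11000(✓)  11011(✓)  11100(✓)  11111(✓)
size-2^1 implicants → -0001  -1011  1-011(✓)  1-111(✓)  10-11(✓)  100-1  1011-  11-00  11-11(✓)
size-2^2 implicants → 1--11
Unchecked terms (primes): -0001, -1011, 00100, 1--11, 100-1, 1011-, 11-00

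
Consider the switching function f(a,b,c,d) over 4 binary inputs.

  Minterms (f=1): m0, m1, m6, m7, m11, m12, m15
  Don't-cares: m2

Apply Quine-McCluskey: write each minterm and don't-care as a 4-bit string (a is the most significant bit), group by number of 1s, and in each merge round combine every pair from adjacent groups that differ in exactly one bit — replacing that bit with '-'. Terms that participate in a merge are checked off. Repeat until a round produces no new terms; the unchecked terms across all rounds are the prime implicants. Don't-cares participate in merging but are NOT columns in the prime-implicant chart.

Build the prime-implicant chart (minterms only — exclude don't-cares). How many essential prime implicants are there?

3

[col 0] 0000*, 0001*, 0010*, 0110*, 0111*, 1011*, 1100, 1111*
[col 1] -111, 0-10, 00-0, 000-, 011-, 1-11
Prime implicants: -111, 0-10, 00-0, 000-, 011-, 1-11, 1100
PI chart (minterm → PIs covering it):
  0 | 00-0,000-
  1 | 000-  (sole → essential)
  6 | 0-10,011-
  7 | -111,011-
  11 | 1-11  (sole → essential)
  12 | 1100  (sole → essential)
  15 | -111,1-11
Essential prime implicants: 000-, 1-11, 1100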